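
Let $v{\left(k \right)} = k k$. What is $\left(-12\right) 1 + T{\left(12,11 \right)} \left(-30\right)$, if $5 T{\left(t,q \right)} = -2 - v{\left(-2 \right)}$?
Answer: $24$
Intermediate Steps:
$v{\left(k \right)} = k^{2}$
$T{\left(t,q \right)} = - \frac{6}{5}$ ($T{\left(t,q \right)} = \frac{-2 - \left(-2\right)^{2}}{5} = \frac{-2 - 4}{5} = \frac{1}{5} \left(-6\right) = - \frac{6}{5}$)
$\left(-12\right) 1 + T{\left(12,11 \right)} \left(-30\right) = \left(-12\right) 1 - -36 = -12 + 36 = 24$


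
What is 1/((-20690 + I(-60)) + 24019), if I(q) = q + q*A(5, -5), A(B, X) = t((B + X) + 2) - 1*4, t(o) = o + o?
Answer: 1/3269 ≈ 0.00030590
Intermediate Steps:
t(o) = 2*o
A(B, X) = 2*B + 2*X (A(B, X) = 2*((B + X) + 2) - 1*4 = 2*(2 + B + X) - 4 = (4 + 2*B + 2*X) - 4 = 2*B + 2*X)
I(q) = q (I(q) = q + q*(2*5 + 2*(-5)) = q + q*(10 - 10) = q + q*0 = q + 0 = q)
1/((-20690 + I(-60)) + 24019) = 1/((-20690 - 60) + 24019) = 1/(-20750 + 24019) = 1/3269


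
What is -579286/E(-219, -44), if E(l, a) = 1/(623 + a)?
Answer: -335406594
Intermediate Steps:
-579286/E(-219, -44) = -579286/(1/(623 - 44)) = -579286/(1/579) = -579286/1/579 = -579286*579 = -335406594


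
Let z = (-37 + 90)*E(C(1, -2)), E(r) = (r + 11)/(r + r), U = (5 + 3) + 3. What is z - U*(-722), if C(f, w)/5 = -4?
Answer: 318157/40 ≈ 7953.9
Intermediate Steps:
C(f, w) = -20 (C(f, w) = 5*(-4) = -20)
U = 11 (U = 8 + 3 = 11)
E(r) = (11 + r)/(2*r) (E(r) = (11 + r)/((2*r)) = (11 + r)*(1/(2*r)) = (11 + r)/(2*r))
z = 477/40 (z = (-37 + 90)*((½)*(11 - 20)/(-20)) = 53*((½)*(-1/20)*(-9)) = 53*(9/40) = 477/40 ≈ 11.925)
z - U*(-722) = 477/40 - 11*(-722) = 477/40 - 1*(-7942) = 477/40 + 7942 = 318157/40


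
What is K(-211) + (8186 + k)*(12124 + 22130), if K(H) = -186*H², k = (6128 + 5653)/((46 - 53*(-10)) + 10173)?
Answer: 975148852512/3583 ≈ 2.7216e+8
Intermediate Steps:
k = 3927/3583 (k = 11781/((46 + 530) + 10173) = 11781/(576 + 10173) = 11781/10749 = 11781*(1/10749) = 3927/3583 ≈ 1.0960)
K(-211) + (8186 + k)*(12124 + 22130) = -186*(-211)² + (8186 + 3927/3583)*(12124 + 22130) = -186*44521 + (29334365/3583)*34254 = -8280906 + 1004819338710/3583 = 975148852512/3583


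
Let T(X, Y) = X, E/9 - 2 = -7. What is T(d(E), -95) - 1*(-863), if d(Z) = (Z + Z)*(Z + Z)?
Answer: 8963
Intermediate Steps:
E = -45 (E = 18 + 9*(-7) = 18 - 63 = -45)
d(Z) = 4*Z**2 (d(Z) = (2*Z)*(2*Z) = 4*Z**2)
T(d(E), -95) - 1*(-863) = 4*(-45)**2 - 1*(-863) = 4*2025 + 863 = 8100 + 863 = 8963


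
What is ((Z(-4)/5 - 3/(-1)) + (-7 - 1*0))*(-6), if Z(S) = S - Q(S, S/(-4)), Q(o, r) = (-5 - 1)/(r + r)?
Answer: 126/5 ≈ 25.200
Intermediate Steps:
Q(o, r) = -3/r (Q(o, r) = -6*1/(2*r) = -3/r)
Z(S) = S - 12/S (Z(S) = S - (-3)/(S/(-4)) = S - (-3)/(S*(-¼)) = S - (-3)/((-S/4)) = S - (-3)*(-4/S) = S - 12/S)
((Z(-4)/5 - 3/(-1)) + (-7 - 1*0))*(-6) = (((-4 - 12/(-4))/5 - 3/(-1)) + (-7 - 1*0))*(-6) = (((-4 - 12*(-¼))*(⅕) - 3*(-1)) + (-7 + 0))*(-6) = (((-4 + 3)*(⅕) + 3) - 7)*(-6) = ((-1*⅕ + 3) - 7)*(-6) = ((-⅕ + 3) - 7)*(-6) = (14/5 - 7)*(-6) = -21/5*(-6) = 126/5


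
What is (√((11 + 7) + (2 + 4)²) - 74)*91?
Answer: -6734 + 273*√6 ≈ -6065.3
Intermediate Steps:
(√((11 + 7) + (2 + 4)²) - 74)*91 = (√(18 + 6²) - 74)*91 = (√(18 + 36) - 74)*91 = (√54 - 74)*91 = (3*√6 - 74)*91 = (-74 + 3*√6)*91 = -6734 + 273*√6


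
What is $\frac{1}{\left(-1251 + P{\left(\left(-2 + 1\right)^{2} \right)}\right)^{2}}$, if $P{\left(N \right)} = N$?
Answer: $\frac{1}{1562500} \approx 6.4 \cdot 10^{-7}$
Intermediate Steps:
$\frac{1}{\left(-1251 + P{\left(\left(-2 + 1\right)^{2} \right)}\right)^{2}} = \frac{1}{\left(-1251 + \left(-2 + 1\right)^{2}\right)^{2}} = \frac{1}{\left(-1251 + \left(-1\right)^{2}\right)^{2}} = \frac{1}{\left(-1251 + 1\right)^{2}} = \frac{1}{\left(-1250\right)^{2}} = \frac{1}{1562500}$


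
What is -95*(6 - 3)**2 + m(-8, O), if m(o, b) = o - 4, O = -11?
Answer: -867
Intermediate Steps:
m(o, b) = -4 + o
-95*(6 - 3)**2 + m(-8, O) = -95*(6 - 3)**2 + (-4 - 8) = -95*3**2 - 12 = -95*9 - 12 = -855 - 12 = -867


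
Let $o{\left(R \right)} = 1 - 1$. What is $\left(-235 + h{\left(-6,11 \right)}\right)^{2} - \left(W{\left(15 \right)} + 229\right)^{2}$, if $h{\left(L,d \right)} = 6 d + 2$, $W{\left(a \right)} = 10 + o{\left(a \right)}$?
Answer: $-29232$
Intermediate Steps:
$o{\left(R \right)} = 0$ ($o{\left(R \right)} = 1 - 1 = 0$)
$W{\left(a \right)} = 10$ ($W{\left(a \right)} = 10 + 0 = 10$)
$h{\left(L,d \right)} = 2 + 6 d$
$\left(-235 + h{\left(-6,11 \right)}\right)^{2} - \left(W{\left(15 \right)} + 229\right)^{2} = \left(-235 + \left(2 + 6 \cdot 11\right)\right)^{2} - \left(10 + 229\right)^{2} = \left(-235 + \left(2 + 66\right)\right)^{2} - 239^{2} = \left(-235 + 68\right)^{2} - 57121 = \left(-167\right)^{2} - 57121 = 27889 - 57121 = -29232$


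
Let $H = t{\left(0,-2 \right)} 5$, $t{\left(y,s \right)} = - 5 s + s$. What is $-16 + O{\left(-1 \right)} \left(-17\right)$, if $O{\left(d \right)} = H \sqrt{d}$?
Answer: $-16 - 680 i \approx -16.0 - 680.0 i$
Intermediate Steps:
$t{\left(y,s \right)} = - 4 s$
$H = 40$ ($H = \left(-4\right) \left(-2\right) 5 = 8 \cdot 5 = 40$)
$O{\left(d \right)} = 40 \sqrt{d}$
$-16 + O{\left(-1 \right)} \left(-17\right) = -16 + 40 \sqrt{-1} \left(-17\right) = -16 + 40 i \left(-17\right) = -16 - 680 i$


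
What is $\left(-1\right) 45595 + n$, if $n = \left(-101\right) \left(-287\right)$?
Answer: $-16608$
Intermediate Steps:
$n = 28987$
$\left(-1\right) 45595 + n = \left(-1\right) 45595 + 28987 = -45595 + 28987 = -16608$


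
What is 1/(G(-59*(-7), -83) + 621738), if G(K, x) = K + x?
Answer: 1/622068 ≈ 1.6075e-6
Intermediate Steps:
1/(G(-59*(-7), -83) + 621738) = 1/((-59*(-7) - 83) + 621738) = 1/((413 - 83) + 621738) = 1/(330 + 621738) = 1/622068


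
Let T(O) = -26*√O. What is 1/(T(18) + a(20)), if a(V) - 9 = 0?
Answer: -1/1343 - 26*√2/4029 ≈ -0.0098708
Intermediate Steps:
a(V) = 9 (a(V) = 9 + 0 = 9)
1/(T(18) + a(20)) = 1/(-78*√2 + 9) = 1/(9 - 78*√2)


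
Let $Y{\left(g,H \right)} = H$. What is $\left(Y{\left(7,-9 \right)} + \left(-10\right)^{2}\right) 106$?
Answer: $9646$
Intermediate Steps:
$\left(Y{\left(7,-9 \right)} + \left(-10\right)^{2}\right) 106 = \left(-9 + \left(-10\right)^{2}\right) 106 = \left(-9 + 100\right) 106 = 91 \cdot 106 = 9646$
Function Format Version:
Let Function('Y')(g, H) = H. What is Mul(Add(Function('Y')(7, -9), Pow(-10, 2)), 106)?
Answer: 9646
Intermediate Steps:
Mul(Add(Function('Y')(7, -9), Pow(-10, 2)), 106) = Mul(Add(-9, Pow(-10, 2)), 106) = Mul(Add(-9, 100), 106) = Mul(91, 106) = 9646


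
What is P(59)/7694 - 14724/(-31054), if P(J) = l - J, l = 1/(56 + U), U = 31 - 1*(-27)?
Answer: 6352908917/13618980132 ≈ 0.46647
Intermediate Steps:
U = 58 (U = 31 + 27 = 58)
l = 1/114 (l = 1/(56 + 58) = 1/114 ≈ 0.0087719)
P(J) = 1/114 - J
P(59)/7694 - 14724/(-31054) = (1/114 - 1*59)/7694 - 14724/(-31054) = (1/114 - 59)*(1/7694) - 14724*(-1/31054) = -6725/114*1/7694 + 7362/15527 = -6725/877116 + 7362/15527 = 6352908917/13618980132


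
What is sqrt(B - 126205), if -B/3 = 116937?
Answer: 2*I*sqrt(119254) ≈ 690.66*I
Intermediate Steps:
B = -350811 (B = -3*116937 = -350811)
sqrt(B - 126205) = sqrt(-350811 - 126205) = sqrt(-477016) = 2*I*sqrt(119254)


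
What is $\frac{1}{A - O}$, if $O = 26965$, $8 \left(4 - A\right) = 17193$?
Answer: $- \frac{8}{232881} \approx -3.4352 \cdot 10^{-5}$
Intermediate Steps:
$A = - \frac{17161}{8}$ ($A = 4 - \frac{17193}{8} = - \frac{17161}{8} \approx -2145.1$)
$\frac{1}{A - O} = \frac{1}{- \frac{17161}{8} - 26965} = \frac{1}{- \frac{232881}{8}} = - \frac{8}{232881}$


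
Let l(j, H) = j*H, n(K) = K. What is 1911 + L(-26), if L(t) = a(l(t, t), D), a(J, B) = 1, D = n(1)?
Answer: 1912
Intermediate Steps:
l(j, H) = H*j
D = 1
L(t) = 1
1911 + L(-26) = 1911 + 1 = 1912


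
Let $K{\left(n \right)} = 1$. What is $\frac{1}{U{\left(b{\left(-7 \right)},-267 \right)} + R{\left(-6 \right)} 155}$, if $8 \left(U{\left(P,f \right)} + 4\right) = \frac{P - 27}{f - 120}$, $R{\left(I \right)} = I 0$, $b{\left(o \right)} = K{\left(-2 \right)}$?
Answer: $- \frac{1548}{6179} \approx -0.25053$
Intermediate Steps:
$b{\left(o \right)} = 1$
$R{\left(I \right)} = 0$
$U{\left(P,f \right)} = -4 + \frac{-27 + P}{8 \left(-120 + f\right)}$ ($U{\left(P,f \right)} = -4 + \frac{\left(P - 27\right) \frac{1}{f - 120}}{8} = -4 + \frac{\left(-27 + P\right) \frac{1}{-120 + f}}{8} = -4 + \frac{\frac{1}{-120 + f} \left(-27 + P\right)}{8} = -4 + \frac{-27 + P}{8 \left(-120 + f\right)}$)
$\frac{1}{U{\left(b{\left(-7 \right)},-267 \right)} + R{\left(-6 \right)} 155} = \frac{1}{\frac{3813 + 1 - -8544}{8 \left(-120 - 267\right)} + 0 \cdot 155} = \frac{1}{\frac{3813 + 1 + 8544}{8 \left(-387\right)} + 0} = \frac{1}{\frac{1}{8} \left(- \frac{1}{387}\right) 12358 + 0} = \frac{1}{- \frac{6179}{1548} + 0} = \frac{1}{- \frac{6179}{1548}} = - \frac{1548}{6179}$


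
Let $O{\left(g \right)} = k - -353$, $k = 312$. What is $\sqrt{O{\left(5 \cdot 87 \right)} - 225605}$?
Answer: $2 i \sqrt{56235} \approx 474.28 i$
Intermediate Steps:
$O{\left(g \right)} = 665$ ($O{\left(g \right)} = 312 - -353 = 312 + 353 = 665$)
$\sqrt{O{\left(5 \cdot 87 \right)} - 225605} = \sqrt{665 - 225605} = \sqrt{-224940} = 2 i \sqrt{56235}$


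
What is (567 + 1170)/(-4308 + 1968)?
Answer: -193/260 ≈ -0.74231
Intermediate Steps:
(567 + 1170)/(-4308 + 1968) = 1737/(-2340) = 1737*(-1/2340) = -193/260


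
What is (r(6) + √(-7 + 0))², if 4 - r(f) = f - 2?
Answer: -7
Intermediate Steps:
r(f) = 6 - f (r(f) = 4 - (f - 2) = 4 - (-2 + f) = 4 + (2 - f) = 6 - f)
(r(6) + √(-7 + 0))² = ((6 - 1*6) + √(-7 + 0))² = ((6 - 6) + √(-7))² = (0 + I*√7)² = (I*√7)² = -7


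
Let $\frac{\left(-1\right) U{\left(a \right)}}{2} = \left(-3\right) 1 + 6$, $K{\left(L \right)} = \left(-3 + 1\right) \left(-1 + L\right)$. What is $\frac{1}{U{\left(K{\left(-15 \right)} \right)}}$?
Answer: $- \frac{1}{6} \approx -0.16667$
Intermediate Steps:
$K{\left(L \right)} = 2 - 2 L$ ($K{\left(L \right)} = - 2 \left(-1 + L\right) = 2 - 2 L$)
$U{\left(a \right)} = -6$ ($U{\left(a \right)} = - 2 \left(\left(-3\right) 1 + 6\right) = - 2 \left(-3 + 6\right) = \left(-2\right) 3 = -6$)
$\frac{1}{U{\left(K{\left(-15 \right)} \right)}} = \frac{1}{-6} = - \frac{1}{6}$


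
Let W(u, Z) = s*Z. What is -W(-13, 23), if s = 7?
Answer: -161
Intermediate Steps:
W(u, Z) = 7*Z
-W(-13, 23) = -7*23 = -1*161 = -161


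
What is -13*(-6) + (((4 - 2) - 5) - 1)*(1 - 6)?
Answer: 98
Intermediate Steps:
-13*(-6) + (((4 - 2) - 5) - 1)*(1 - 6) = 78 + ((2 - 5) - 1)*(-5) = 78 + (-3 - 1)*(-5) = 78 - 4*(-5) = 78 + 20 = 98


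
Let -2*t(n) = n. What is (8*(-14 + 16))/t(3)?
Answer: -32/3 ≈ -10.667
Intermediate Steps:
t(n) = -n/2
(8*(-14 + 16))/t(3) = (8*(-14 + 16))/((-1/2*3)) = (8*2)/(-3/2) = 16*(-2/3) = -32/3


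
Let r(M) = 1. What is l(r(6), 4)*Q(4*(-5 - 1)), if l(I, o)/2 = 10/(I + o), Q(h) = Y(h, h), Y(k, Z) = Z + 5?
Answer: -76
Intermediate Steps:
Y(k, Z) = 5 + Z
Q(h) = 5 + h
l(I, o) = 20/(I + o) (l(I, o) = 2*(10/(I + o)) = 20/(I + o))
l(r(6), 4)*Q(4*(-5 - 1)) = (20/(1 + 4))*(5 + 4*(-5 - 1)) = (20/5)*(5 + 4*(-6)) = (20*(⅕))*(5 - 24) = 4*(-19) = -76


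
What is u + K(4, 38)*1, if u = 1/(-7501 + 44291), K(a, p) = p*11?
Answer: 15378221/36790 ≈ 418.00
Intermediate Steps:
K(a, p) = 11*p
u = 1/36790 ≈ 2.7181e-5
u + K(4, 38)*1 = 1/36790 + (11*38)*1 = 1/36790 + 418*1 = 1/36790 + 418 = 15378221/36790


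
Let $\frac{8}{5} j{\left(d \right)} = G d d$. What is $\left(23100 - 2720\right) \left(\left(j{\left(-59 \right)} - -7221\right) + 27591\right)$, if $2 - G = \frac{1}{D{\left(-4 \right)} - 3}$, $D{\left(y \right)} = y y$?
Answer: $\frac{20663144435}{26} \approx 7.9474 \cdot 10^{8}$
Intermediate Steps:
$D{\left(y \right)} = y^{2}$
$G = \frac{25}{13}$ ($G = 2 - \frac{1}{\left(-4\right)^{2} - 3} = 2 - \frac{1}{16 - 3} = 2 - \frac{1}{13} = \frac{25}{13} \approx 1.9231$)
$j{\left(d \right)} = \frac{125 d^{2}}{104}$ ($j{\left(d \right)} = \frac{5 \frac{25 d}{13} d}{8} = \frac{5 \frac{25 d^{2}}{13}}{8} = \frac{125 d^{2}}{104}$)
$\left(23100 - 2720\right) \left(\left(j{\left(-59 \right)} - -7221\right) + 27591\right) = \left(23100 - 2720\right) \left(\left(\frac{125 \left(-59\right)^{2}}{104} - -7221\right) + 27591\right) = 20380 \left(\left(\frac{125}{104} \cdot 3481 + 7221\right) + 27591\right) = 20380 \left(\left(\frac{435125}{104} + 7221\right) + 27591\right) = 20380 \left(\frac{1186109}{104} + 27591\right) = 20380 \cdot \frac{4055573}{104} = \frac{20663144435}{26}$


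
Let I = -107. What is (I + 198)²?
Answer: 8281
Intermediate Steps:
(I + 198)² = (-107 + 198)² = 91² = 8281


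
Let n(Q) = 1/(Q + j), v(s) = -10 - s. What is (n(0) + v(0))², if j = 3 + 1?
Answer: 1521/16 ≈ 95.063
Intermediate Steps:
j = 4
n(Q) = 1/(4 + Q) (n(Q) = 1/(Q + 4) = 1/(4 + Q))
(n(0) + v(0))² = (1/(4 + 0) + (-10 - 1*0))² = (1/4 + (-10 + 0))² = (¼ - 10)² = (-39/4)² = 1521/16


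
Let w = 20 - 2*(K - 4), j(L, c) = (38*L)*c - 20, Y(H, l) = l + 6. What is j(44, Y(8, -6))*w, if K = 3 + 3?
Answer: -320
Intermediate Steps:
Y(H, l) = 6 + l
j(L, c) = -20 + 38*L*c (j(L, c) = 38*L*c - 20 = -20 + 38*L*c)
K = 6
w = 16 (w = 20 - 2*(6 - 4) = 20 - 2*2 = 20 - 4 = 16)
j(44, Y(8, -6))*w = (-20 + 38*44*(6 - 6))*16 = (-20 + 38*44*0)*16 = (-20 + 0)*16 = -20*16 = -320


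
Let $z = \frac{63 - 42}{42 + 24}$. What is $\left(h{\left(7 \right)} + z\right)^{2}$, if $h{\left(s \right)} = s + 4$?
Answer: $\frac{62001}{484} \approx 128.1$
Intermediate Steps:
$h{\left(s \right)} = 4 + s$
$z = \frac{7}{22}$ ($z = \frac{21}{66} = 21 \cdot \frac{1}{66} = \frac{7}{22} \approx 0.31818$)
$\left(h{\left(7 \right)} + z\right)^{2} = \left(\left(4 + 7\right) + \frac{7}{22}\right)^{2} = \left(11 + \frac{7}{22}\right)^{2} = \left(\frac{249}{22}\right)^{2} = \frac{62001}{484}$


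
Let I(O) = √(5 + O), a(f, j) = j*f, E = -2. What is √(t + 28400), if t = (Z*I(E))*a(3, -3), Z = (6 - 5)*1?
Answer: √(28400 - 9*√3) ≈ 168.48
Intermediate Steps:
a(f, j) = f*j
Z = 1 (Z = 1*1 = 1)
t = -9*√3 (t = (1*√(5 - 2))*(3*(-3)) = (1*√3)*(-9) = √3*(-9) = -9*√3 ≈ -15.588)
√(t + 28400) = √(-9*√3 + 28400) = √(28400 - 9*√3)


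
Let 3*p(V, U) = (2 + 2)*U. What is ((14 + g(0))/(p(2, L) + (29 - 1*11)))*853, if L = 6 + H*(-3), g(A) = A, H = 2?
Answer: 5971/9 ≈ 663.44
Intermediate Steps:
L = 0 (L = 6 + 2*(-3) = 6 - 6 = 0)
p(V, U) = 4*U/3 (p(V, U) = ((2 + 2)*U)/3 = (4*U)/3 = 4*U/3)
((14 + g(0))/(p(2, L) + (29 - 1*11)))*853 = ((14 + 0)/((4/3)*0 + (29 - 1*11)))*853 = (14/(0 + (29 - 11)))*853 = (14/(0 + 18))*853 = (14/18)*853 = (14*(1/18))*853 = (7/9)*853 = 5971/9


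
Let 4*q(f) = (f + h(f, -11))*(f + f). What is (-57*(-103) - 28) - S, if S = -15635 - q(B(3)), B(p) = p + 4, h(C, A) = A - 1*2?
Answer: 21457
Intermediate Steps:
h(C, A) = -2 + A (h(C, A) = A - 2 = -2 + A)
B(p) = 4 + p
q(f) = f*(-13 + f)/2 (q(f) = ((f + (-2 - 11))*(f + f))/4 = ((f - 13)*(2*f))/4 = ((-13 + f)*(2*f))/4 = (2*f*(-13 + f))/4 = f*(-13 + f)/2)
S = -15614 (S = -15635 - (4 + 3)*(-13 + (4 + 3))/2 = -15635 - 7*(-13 + 7)/2 = -15635 - 7*(-6)/2 = -15635 - 1*(-21) = -15635 + 21 = -15614)
(-57*(-103) - 28) - S = (-57*(-103) - 28) - 1*(-15614) = (5871 - 28) + 15614 = 5843 + 15614 = 21457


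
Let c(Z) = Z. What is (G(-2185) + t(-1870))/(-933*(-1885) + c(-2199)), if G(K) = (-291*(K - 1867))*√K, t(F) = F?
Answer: -935/878253 + 196522*I*√2185/292751 ≈ -0.0010646 + 31.379*I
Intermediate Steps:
G(K) = √K*(543297 - 291*K) (G(K) = (-291*(-1867 + K))*√K = (543297 - 291*K)*√K = √K*(543297 - 291*K))
(G(-2185) + t(-1870))/(-933*(-1885) + c(-2199)) = (291*√(-2185)*(1867 - 1*(-2185)) - 1870)/(-933*(-1885) - 2199) = (291*(I*√2185)*(1867 + 2185) - 1870)/(1758705 - 2199) = (291*(I*√2185)*4052 - 1870)/1756506 = (1179132*I*√2185 - 1870)*(1/1756506) = (-1870 + 1179132*I*√2185)*(1/1756506) = -935/878253 + 196522*I*√2185/292751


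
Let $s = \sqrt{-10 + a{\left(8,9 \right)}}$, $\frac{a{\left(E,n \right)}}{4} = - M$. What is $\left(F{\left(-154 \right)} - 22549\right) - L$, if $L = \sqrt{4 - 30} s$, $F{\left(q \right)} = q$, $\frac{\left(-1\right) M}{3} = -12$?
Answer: $-22703 + 2 \sqrt{1001} \approx -22640.0$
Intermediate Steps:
$M = 36$ ($M = \left(-3\right) \left(-12\right) = 36$)
$a{\left(E,n \right)} = -144$ ($a{\left(E,n \right)} = 4 \left(\left(-1\right) 36\right) = 4 \left(-36\right) = -144$)
$s = i \sqrt{154}$ ($s = \sqrt{-10 - 144} = \sqrt{-154} = i \sqrt{154} \approx 12.41 i$)
$L = - 2 \sqrt{1001}$ ($L = \sqrt{4 - 30} i \sqrt{154} = \sqrt{-26} i \sqrt{154} = i \sqrt{26} i \sqrt{154} = - 2 \sqrt{1001} \approx -63.277$)
$\left(F{\left(-154 \right)} - 22549\right) - L = \left(-154 - 22549\right) - - 2 \sqrt{1001} = -22703 + 2 \sqrt{1001}$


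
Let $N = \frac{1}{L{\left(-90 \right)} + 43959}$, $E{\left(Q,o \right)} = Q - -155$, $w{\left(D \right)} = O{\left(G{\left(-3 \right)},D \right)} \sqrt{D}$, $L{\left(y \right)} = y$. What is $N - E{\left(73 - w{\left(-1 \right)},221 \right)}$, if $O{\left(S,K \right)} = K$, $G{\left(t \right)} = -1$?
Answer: $- \frac{10002131}{43869} - i \approx -228.0 - 1.0 i$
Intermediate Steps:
$w{\left(D \right)} = D^{\frac{3}{2}}$ ($w{\left(D \right)} = D \sqrt{D} = D^{\frac{3}{2}}$)
$E{\left(Q,o \right)} = 155 + Q$ ($E{\left(Q,o \right)} = Q + 155 = 155 + Q$)
$N = \frac{1}{43869}$ ($N = \frac{1}{-90 + 43959} = \frac{1}{43869} \approx 2.2795 \cdot 10^{-5}$)
$N - E{\left(73 - w{\left(-1 \right)},221 \right)} = \frac{1}{43869} - \left(155 + \left(73 - \left(-1\right)^{\frac{3}{2}}\right)\right) = \frac{1}{43869} - \left(155 + \left(73 - - i\right)\right) = \frac{1}{43869} - \left(155 + \left(73 + i\right)\right) = \frac{1}{43869} - \left(228 + i\right) = - \frac{10002131}{43869} - i$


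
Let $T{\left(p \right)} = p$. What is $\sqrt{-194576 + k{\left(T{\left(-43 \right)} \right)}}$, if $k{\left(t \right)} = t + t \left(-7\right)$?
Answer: $i \sqrt{194318} \approx 440.81 i$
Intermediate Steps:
$k{\left(t \right)} = - 6 t$ ($k{\left(t \right)} = t - 7 t = - 6 t$)
$\sqrt{-194576 + k{\left(T{\left(-43 \right)} \right)}} = \sqrt{-194576 - -258} = \sqrt{-194576 + 258} = \sqrt{-194318} = i \sqrt{194318}$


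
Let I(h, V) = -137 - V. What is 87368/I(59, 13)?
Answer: -43684/75 ≈ -582.45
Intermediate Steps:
87368/I(59, 13) = 87368/(-137 - 1*13) = 87368/(-137 - 13) = 87368/(-150) = 87368*(-1/150) = -43684/75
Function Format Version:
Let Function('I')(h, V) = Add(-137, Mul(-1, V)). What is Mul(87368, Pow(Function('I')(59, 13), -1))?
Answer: Rational(-43684, 75) ≈ -582.45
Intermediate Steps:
Mul(87368, Pow(Function('I')(59, 13), -1)) = Mul(87368, Pow(Add(-137, Mul(-1, 13)), -1)) = Mul(87368, Pow(Add(-137, -13), -1)) = Mul(87368, Pow(-150, -1)) = Mul(87368, Rational(-1, 150)) = Rational(-43684, 75)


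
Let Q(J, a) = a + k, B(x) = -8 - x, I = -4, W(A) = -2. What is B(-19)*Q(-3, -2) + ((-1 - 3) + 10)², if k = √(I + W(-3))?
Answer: 14 + 11*I*√6 ≈ 14.0 + 26.944*I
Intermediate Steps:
k = I*√6 (k = √(-4 - 2) = √(-6) = I*√6 ≈ 2.4495*I)
Q(J, a) = a + I*√6
B(-19)*Q(-3, -2) + ((-1 - 3) + 10)² = (-8 - 1*(-19))*(-2 + I*√6) + ((-1 - 3) + 10)² = (-8 + 19)*(-2 + I*√6) + (-4 + 10)² = 11*(-2 + I*√6) + 6² = (-22 + 11*I*√6) + 36 = 14 + 11*I*√6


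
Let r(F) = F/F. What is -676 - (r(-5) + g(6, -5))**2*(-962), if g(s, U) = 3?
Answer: 14716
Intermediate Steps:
r(F) = 1
-676 - (r(-5) + g(6, -5))**2*(-962) = -676 - (1 + 3)**2*(-962) = -676 - 1*4**2*(-962) = -676 - 1*16*(-962) = -676 - 16*(-962) = -676 + 15392 = 14716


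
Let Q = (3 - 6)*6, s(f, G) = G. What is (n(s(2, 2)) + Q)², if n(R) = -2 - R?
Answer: 484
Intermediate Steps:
Q = -18 (Q = -3*6 = -18)
(n(s(2, 2)) + Q)² = ((-2 - 1*2) - 18)² = ((-2 - 2) - 18)² = (-4 - 18)² = (-22)² = 484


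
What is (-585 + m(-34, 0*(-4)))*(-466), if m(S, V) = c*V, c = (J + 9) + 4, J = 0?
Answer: 272610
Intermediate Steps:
c = 13 (c = (0 + 9) + 4 = 9 + 4 = 13)
m(S, V) = 13*V
(-585 + m(-34, 0*(-4)))*(-466) = (-585 + 13*(0*(-4)))*(-466) = (-585 + 13*0)*(-466) = (-585 + 0)*(-466) = -585*(-466) = 272610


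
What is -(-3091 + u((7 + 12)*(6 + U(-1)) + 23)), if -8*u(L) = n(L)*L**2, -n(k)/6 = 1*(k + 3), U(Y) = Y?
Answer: -1260512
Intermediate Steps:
n(k) = -18 - 6*k (n(k) = -6*(k + 3) = -6*(3 + k) = -18 - 6*k)
u(L) = -L**2*(-18 - 6*L)/8 (u(L) = -(-18 - 6*L)*L**2/8 = -L**2*(-18 - 6*L)/8)
-(-3091 + u((7 + 12)*(6 + U(-1)) + 23)) = -(-3091 + 3*((7 + 12)*(6 - 1) + 23)**2*(3 + ((7 + 12)*(6 - 1) + 23))/4) = -(-3091 + 3*(19*5 + 23)**2*(3 + (19*5 + 23))/4) = -(-3091 + 3*(95 + 23)**2*(3 + (95 + 23))/4) = -(-3091 + (3/4)*118**2*(3 + 118)) = -(-3091 + (3/4)*13924*121) = -(-3091 + 1263603) = -1*1260512 = -1260512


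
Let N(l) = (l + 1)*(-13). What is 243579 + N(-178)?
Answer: 245880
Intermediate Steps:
N(l) = -13 - 13*l (N(l) = (1 + l)*(-13) = -13 - 13*l)
243579 + N(-178) = 243579 + (-13 - 13*(-178)) = 243579 + (-13 + 2314) = 243579 + 2301 = 245880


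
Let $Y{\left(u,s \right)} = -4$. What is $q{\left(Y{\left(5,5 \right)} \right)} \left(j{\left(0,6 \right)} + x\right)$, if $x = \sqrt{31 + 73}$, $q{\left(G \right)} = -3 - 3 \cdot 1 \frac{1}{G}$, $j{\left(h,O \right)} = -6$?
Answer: $\frac{27}{2} - \frac{9 \sqrt{26}}{2} \approx -9.4456$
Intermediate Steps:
$q{\left(G \right)} = -3 - \frac{3}{G}$
$x = 2 \sqrt{26}$ ($x = \sqrt{104} = 2 \sqrt{26} \approx 10.198$)
$q{\left(Y{\left(5,5 \right)} \right)} \left(j{\left(0,6 \right)} + x\right) = \left(-3 - \frac{3}{-4}\right) \left(-6 + 2 \sqrt{26}\right) = \left(-3 - - \frac{3}{4}\right) \left(-6 + 2 \sqrt{26}\right) = \left(-3 + \frac{3}{4}\right) \left(-6 + 2 \sqrt{26}\right) = - \frac{9 \left(-6 + 2 \sqrt{26}\right)}{4} = \frac{27}{2} - \frac{9 \sqrt{26}}{2}$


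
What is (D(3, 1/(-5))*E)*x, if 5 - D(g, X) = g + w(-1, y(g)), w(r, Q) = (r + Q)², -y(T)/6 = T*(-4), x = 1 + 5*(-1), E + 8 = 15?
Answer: 141092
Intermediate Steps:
E = 7 (E = -8 + 15 = 7)
x = -4 (x = 1 - 5 = -4)
y(T) = 24*T (y(T) = -6*T*(-4) = -(-24)*T = 24*T)
w(r, Q) = (Q + r)²
D(g, X) = 5 - g - (-1 + 24*g)² (D(g, X) = 5 - (g + (24*g - 1)²) = 5 - (g + (-1 + 24*g)²) = 5 + (-g - (-1 + 24*g)²) = 5 - g - (-1 + 24*g)²)
(D(3, 1/(-5))*E)*x = ((5 - 1*3 - (-1 + 24*3)²)*7)*(-4) = ((5 - 3 - (-1 + 72)²)*7)*(-4) = ((5 - 3 - 1*71²)*7)*(-4) = ((5 - 3 - 1*5041)*7)*(-4) = ((5 - 3 - 5041)*7)*(-4) = -5039*7*(-4) = -35273*(-4) = 141092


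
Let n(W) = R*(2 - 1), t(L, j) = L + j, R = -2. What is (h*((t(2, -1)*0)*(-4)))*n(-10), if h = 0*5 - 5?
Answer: 0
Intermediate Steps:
h = -5 (h = 0 - 5 = -5)
n(W) = -2 (n(W) = -2*(2 - 1) = -2*1 = -2)
(h*((t(2, -1)*0)*(-4)))*n(-10) = -5*(2 - 1)*0*(-4)*(-2) = -5*1*0*(-4)*(-2) = -0*(-4)*(-2) = -5*0*(-2) = 0*(-2) = 0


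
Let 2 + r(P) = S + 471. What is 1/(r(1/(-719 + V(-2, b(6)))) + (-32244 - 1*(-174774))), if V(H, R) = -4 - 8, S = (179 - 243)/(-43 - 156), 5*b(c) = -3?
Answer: 199/28456865 ≈ 6.9930e-6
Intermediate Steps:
b(c) = -⅗ (b(c) = (⅕)*(-3) = -⅗)
S = 64/199 (S = -64/(-199) = -64*(-1/199) = 64/199 ≈ 0.32161)
V(H, R) = -12
r(P) = 93395/199 (r(P) = -2 + (64/199 + 471) = -2 + 93793/199 = 93395/199)
1/(r(1/(-719 + V(-2, b(6)))) + (-32244 - 1*(-174774))) = 1/(93395/199 + (-32244 - 1*(-174774))) = 1/(93395/199 + (-32244 + 174774)) = 1/(93395/199 + 142530) = 1/(28456865/199) = 199/28456865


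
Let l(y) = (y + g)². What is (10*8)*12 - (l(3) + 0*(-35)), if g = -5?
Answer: 956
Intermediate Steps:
l(y) = (-5 + y)² (l(y) = (y - 5)² = (-5 + y)²)
(10*8)*12 - (l(3) + 0*(-35)) = (10*8)*12 - ((-5 + 3)² + 0*(-35)) = 80*12 - ((-2)² + 0) = 960 - (4 + 0) = 960 - 1*4 = 960 - 4 = 956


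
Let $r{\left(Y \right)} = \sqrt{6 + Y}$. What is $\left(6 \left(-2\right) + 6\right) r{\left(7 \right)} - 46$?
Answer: $-46 - 6 \sqrt{13} \approx -67.633$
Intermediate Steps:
$\left(6 \left(-2\right) + 6\right) r{\left(7 \right)} - 46 = \left(6 \left(-2\right) + 6\right) \sqrt{6 + 7} - 46 = \left(-12 + 6\right) \sqrt{13} - 46 = - 6 \sqrt{13} - 46 = -46 - 6 \sqrt{13}$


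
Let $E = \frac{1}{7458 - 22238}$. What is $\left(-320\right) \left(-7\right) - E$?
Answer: $\frac{33107201}{14780} \approx 2240.0$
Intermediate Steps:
$E = - \frac{1}{14780}$ ($E = \frac{1}{-14780} = - \frac{1}{14780} \approx -6.7659 \cdot 10^{-5}$)
$\left(-320\right) \left(-7\right) - E = \left(-320\right) \left(-7\right) - - \frac{1}{14780} = 2240 + \frac{1}{14780} = \frac{33107201}{14780}$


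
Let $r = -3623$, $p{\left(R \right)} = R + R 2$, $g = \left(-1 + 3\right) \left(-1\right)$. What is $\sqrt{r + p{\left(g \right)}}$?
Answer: $i \sqrt{3629} \approx 60.241 i$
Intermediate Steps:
$g = -2$ ($g = 2 \left(-1\right) = -2$)
$p{\left(R \right)} = 3 R$ ($p{\left(R \right)} = R + 2 R = 3 R$)
$\sqrt{r + p{\left(g \right)}} = \sqrt{-3623 + 3 \left(-2\right)} = \sqrt{-3623 - 6} = \sqrt{-3629} = i \sqrt{3629}$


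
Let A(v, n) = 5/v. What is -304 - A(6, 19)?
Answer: -1829/6 ≈ -304.83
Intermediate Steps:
-304 - A(6, 19) = -304 - 5/6 = -1829/6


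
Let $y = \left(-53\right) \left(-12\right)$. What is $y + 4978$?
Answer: $5614$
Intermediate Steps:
$y = 636$
$y + 4978 = 636 + 4978 = 5614$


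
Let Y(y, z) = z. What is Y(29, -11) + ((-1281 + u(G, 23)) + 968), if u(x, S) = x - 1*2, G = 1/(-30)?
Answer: -9781/30 ≈ -326.03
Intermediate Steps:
G = -1/30 ≈ -0.033333
u(x, S) = -2 + x (u(x, S) = x - 2 = -2 + x)
Y(29, -11) + ((-1281 + u(G, 23)) + 968) = -11 + ((-1281 + (-2 - 1/30)) + 968) = -11 + ((-1281 - 61/30) + 968) = -11 + (-38491/30 + 968) = -11 - 9451/30 = -9781/30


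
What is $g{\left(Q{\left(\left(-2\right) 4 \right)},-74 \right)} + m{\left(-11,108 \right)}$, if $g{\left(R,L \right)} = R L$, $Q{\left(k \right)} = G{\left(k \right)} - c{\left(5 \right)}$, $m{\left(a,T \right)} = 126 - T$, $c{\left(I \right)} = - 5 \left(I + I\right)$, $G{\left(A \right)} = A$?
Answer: $-3090$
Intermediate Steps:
$c{\left(I \right)} = - 10 I$ ($c{\left(I \right)} = - 5 \cdot 2 I = - 10 I$)
$Q{\left(k \right)} = 50 + k$ ($Q{\left(k \right)} = k - \left(-10\right) 5 = k - -50 = k + 50 = 50 + k$)
$g{\left(R,L \right)} = L R$
$g{\left(Q{\left(\left(-2\right) 4 \right)},-74 \right)} + m{\left(-11,108 \right)} = - 74 \left(50 - 8\right) + \left(126 - 108\right) = \left(-74\right) 42 + 18 = -3108 + 18 = -3090$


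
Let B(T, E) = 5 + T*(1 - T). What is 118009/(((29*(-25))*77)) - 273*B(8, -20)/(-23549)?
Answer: -3556245416/1314622925 ≈ -2.7051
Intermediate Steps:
118009/(((29*(-25))*77)) - 273*B(8, -20)/(-23549) = 118009/(((29*(-25))*77)) - 273*(5 + 8 - 1*8**2)/(-23549) = 118009/((-725*77)) - 273*(5 + 8 - 1*64)*(-1/23549) = 118009/(-55825) - 273*(5 + 8 - 64)*(-1/23549) = 118009*(-1/55825) - 273*(-51)*(-1/23549) = -118009/55825 + 13923*(-1/23549) = -118009/55825 - 13923/23549 = -3556245416/1314622925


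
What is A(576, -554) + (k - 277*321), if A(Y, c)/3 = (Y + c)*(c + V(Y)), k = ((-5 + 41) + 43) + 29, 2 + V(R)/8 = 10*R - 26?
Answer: 2901123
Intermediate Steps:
V(R) = -224 + 80*R (V(R) = -16 + 8*(10*R - 26) = -16 + 8*(-26 + 10*R) = -16 + (-208 + 80*R) = -224 + 80*R)
k = 108 (k = (36 + 43) + 29 = 79 + 29 = 108)
A(Y, c) = 3*(Y + c)*(-224 + c + 80*Y) (A(Y, c) = 3*((Y + c)*(c + (-224 + 80*Y))) = 3*((Y + c)*(-224 + c + 80*Y)) = 3*(Y + c)*(-224 + c + 80*Y))
A(576, -554) + (k - 277*321) = (-672*576 - 672*(-554) + 3*(-554)**2 + 240*576**2 + 243*576*(-554)) + (108 - 277*321) = (-387072 + 372288 + 3*306916 + 240*331776 - 77542272) + (108 - 88917) = (-387072 + 372288 + 920748 + 79626240 - 77542272) - 88809 = 2989932 - 88809 = 2901123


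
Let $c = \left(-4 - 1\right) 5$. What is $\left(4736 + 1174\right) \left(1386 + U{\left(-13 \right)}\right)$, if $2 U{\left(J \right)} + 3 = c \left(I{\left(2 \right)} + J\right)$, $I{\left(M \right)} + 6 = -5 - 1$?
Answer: $10029270$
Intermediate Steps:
$I{\left(M \right)} = -12$ ($I{\left(M \right)} = -6 - 6 = -12$)
$c = -25$ ($c = \left(-5\right) 5 = -25$)
$U{\left(J \right)} = \frac{297}{2} - \frac{25 J}{2}$ ($U{\left(J \right)} = - \frac{3}{2} + \frac{\left(-25\right) \left(-12 + J\right)}{2} = - \frac{3}{2} + \frac{300 - 25 J}{2} = - \frac{3}{2} - \left(-150 + \frac{25 J}{2}\right) = \frac{297}{2} - \frac{25 J}{2}$)
$\left(4736 + 1174\right) \left(1386 + U{\left(-13 \right)}\right) = \left(4736 + 1174\right) \left(1386 + \left(\frac{297}{2} - - \frac{325}{2}\right)\right) = 5910 \left(1386 + \left(\frac{297}{2} + \frac{325}{2}\right)\right) = 5910 \left(1386 + 311\right) = 5910 \cdot 1697 = 10029270$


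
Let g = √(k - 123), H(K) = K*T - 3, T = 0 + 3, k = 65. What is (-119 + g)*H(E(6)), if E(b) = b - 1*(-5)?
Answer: -3570 + 30*I*√58 ≈ -3570.0 + 228.47*I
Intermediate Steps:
T = 3
E(b) = 5 + b (E(b) = b + 5 = 5 + b)
H(K) = -3 + 3*K (H(K) = K*3 - 3 = 3*K - 3 = -3 + 3*K)
g = I*√58 (g = √(65 - 123) = √(-58) = I*√58 ≈ 7.6158*I)
(-119 + g)*H(E(6)) = (-119 + I*√58)*(-3 + 3*(5 + 6)) = (-119 + I*√58)*(-3 + 3*11) = (-119 + I*√58)*(-3 + 33) = (-119 + I*√58)*30 = -3570 + 30*I*√58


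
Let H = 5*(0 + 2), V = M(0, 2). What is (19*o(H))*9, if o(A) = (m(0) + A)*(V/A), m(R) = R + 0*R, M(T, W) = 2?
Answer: 342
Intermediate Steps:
V = 2
m(R) = R (m(R) = R + 0 = R)
H = 10 (H = 5*2 = 10)
o(A) = 2 (o(A) = (0 + A)*(2/A) = A*(2/A) = 2)
(19*o(H))*9 = (19*2)*9 = 38*9 = 342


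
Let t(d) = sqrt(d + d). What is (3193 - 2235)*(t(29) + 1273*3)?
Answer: 3658602 + 958*sqrt(58) ≈ 3.6659e+6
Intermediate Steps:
t(d) = sqrt(2)*sqrt(d) (t(d) = sqrt(2*d) = sqrt(2)*sqrt(d))
(3193 - 2235)*(t(29) + 1273*3) = (3193 - 2235)*(sqrt(2)*sqrt(29) + 1273*3) = 958*(sqrt(58) + 3819) = 958*(3819 + sqrt(58)) = 3658602 + 958*sqrt(58)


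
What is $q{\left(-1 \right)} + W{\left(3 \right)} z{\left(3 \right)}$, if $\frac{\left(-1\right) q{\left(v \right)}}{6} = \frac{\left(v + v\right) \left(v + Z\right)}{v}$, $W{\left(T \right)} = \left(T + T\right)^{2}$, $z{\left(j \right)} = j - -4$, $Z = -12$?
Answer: $408$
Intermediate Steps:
$z{\left(j \right)} = 4 + j$ ($z{\left(j \right)} = j + 4 = 4 + j$)
$W{\left(T \right)} = 4 T^{2}$ ($W{\left(T \right)} = \left(2 T\right)^{2} = 4 T^{2}$)
$q{\left(v \right)} = 144 - 12 v$ ($q{\left(v \right)} = - 6 \frac{\left(v + v\right) \left(v - 12\right)}{v} = - 6 \frac{2 v \left(-12 + v\right)}{v} = - 6 \left(-24 + 2 v\right) = 144 - 12 v$)
$q{\left(-1 \right)} + W{\left(3 \right)} z{\left(3 \right)} = \left(144 - -12\right) + 4 \cdot 3^{2} \left(4 + 3\right) = \left(144 + 12\right) + 4 \cdot 9 \cdot 7 = 156 + 36 \cdot 7 = 156 + 252 = 408$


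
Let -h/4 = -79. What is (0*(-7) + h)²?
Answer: 99856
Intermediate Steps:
h = 316 (h = -4*(-79) = 316)
(0*(-7) + h)² = (0*(-7) + 316)² = (0 + 316)² = 316² = 99856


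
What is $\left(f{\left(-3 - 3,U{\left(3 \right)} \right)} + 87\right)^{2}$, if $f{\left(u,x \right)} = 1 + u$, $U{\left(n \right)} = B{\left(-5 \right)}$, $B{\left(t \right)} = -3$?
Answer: $6724$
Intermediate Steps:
$U{\left(n \right)} = -3$
$\left(f{\left(-3 - 3,U{\left(3 \right)} \right)} + 87\right)^{2} = \left(\left(1 - 6\right) + 87\right)^{2} = \left(-5 + 87\right)^{2} = 82^{2} = 6724$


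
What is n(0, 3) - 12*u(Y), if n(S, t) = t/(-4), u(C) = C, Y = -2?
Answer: 93/4 ≈ 23.250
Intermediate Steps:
n(S, t) = -t/4
n(0, 3) - 12*u(Y) = -1/4*3 - 12*(-2) = -3/4 + 24 = 93/4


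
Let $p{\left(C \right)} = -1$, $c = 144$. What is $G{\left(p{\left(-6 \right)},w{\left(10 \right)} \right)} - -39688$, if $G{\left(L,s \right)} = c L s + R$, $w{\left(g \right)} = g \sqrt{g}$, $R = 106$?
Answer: $39794 - 1440 \sqrt{10} \approx 35240.0$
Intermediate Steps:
$w{\left(g \right)} = g^{\frac{3}{2}}$
$G{\left(L,s \right)} = 106 + 144 L s$ ($G{\left(L,s \right)} = 144 L s + 106 = 106 + 144 L s$)
$G{\left(p{\left(-6 \right)},w{\left(10 \right)} \right)} - -39688 = \left(106 + 144 \left(-1\right) 10^{\frac{3}{2}}\right) - -39688 = \left(106 + 144 \left(-1\right) 10 \sqrt{10}\right) + 39688 = \left(106 - 1440 \sqrt{10}\right) + 39688 = 39794 - 1440 \sqrt{10}$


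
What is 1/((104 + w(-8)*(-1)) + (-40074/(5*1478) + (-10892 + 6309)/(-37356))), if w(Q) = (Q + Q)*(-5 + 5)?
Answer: 138030420/13623595693 ≈ 0.010132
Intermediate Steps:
w(Q) = 0 (w(Q) = (2*Q)*0 = 0)
1/((104 + w(-8)*(-1)) + (-40074/(5*1478) + (-10892 + 6309)/(-37356))) = 1/((104 + 0*(-1)) + (-40074/(5*1478) + (-10892 + 6309)/(-37356))) = 1/((104 + 0) + (-40074/7390 - 4583*(-1/37356))) = 1/(104 + (-40074*1/7390 + 4583/37356)) = 1/(104 + (-20037/3695 + 4583/37356)) = 1/(104 - 731567987/138030420) = 1/(13623595693/138030420) = 138030420/13623595693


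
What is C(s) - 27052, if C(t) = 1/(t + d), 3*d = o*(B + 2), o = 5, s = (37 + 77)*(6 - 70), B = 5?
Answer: -591167359/21853 ≈ -27052.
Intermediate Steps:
s = -7296 (s = 114*(-64) = -7296)
d = 35/3 (d = (5*(5 + 2))/3 = (5*7)/3 = (⅓)*35 = 35/3 ≈ 11.667)
C(t) = 1/(35/3 + t) (C(t) = 1/(t + 35/3) = 1/(35/3 + t))
C(s) - 27052 = 3/(35 + 3*(-7296)) - 27052 = 3/(35 - 21888) - 27052 = 3/(-21853) - 27052 = 3*(-1/21853) - 27052 = -3/21853 - 27052 = -591167359/21853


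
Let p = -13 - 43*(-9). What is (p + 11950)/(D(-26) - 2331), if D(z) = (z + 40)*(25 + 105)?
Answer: -12324/511 ≈ -24.117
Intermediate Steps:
D(z) = 5200 + 130*z (D(z) = (40 + z)*130 = 5200 + 130*z)
p = 374 (p = -13 + 387 = 374)
(p + 11950)/(D(-26) - 2331) = (374 + 11950)/((5200 + 130*(-26)) - 2331) = 12324/((5200 - 3380) - 2331) = 12324/(1820 - 2331) = 12324/(-511) = 12324*(-1/511) = -12324/511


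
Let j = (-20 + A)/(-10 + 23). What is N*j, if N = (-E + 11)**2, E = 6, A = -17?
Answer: -925/13 ≈ -71.154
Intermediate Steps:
N = 25 (N = (-1*6 + 11)**2 = (-6 + 11)**2 = 5**2 = 25)
j = -37/13 (j = (-20 - 17)/(-10 + 23) = -37/13 ≈ -2.8462)
N*j = 25*(-37/13) = -925/13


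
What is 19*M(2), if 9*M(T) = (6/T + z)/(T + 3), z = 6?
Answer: 19/5 ≈ 3.8000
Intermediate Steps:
M(T) = (6 + 6/T)/(9*(3 + T)) (M(T) = ((6/T + 6)/(T + 3))/9 = ((6 + 6/T)/(3 + T))/9 = (6 + 6/T)/(9*(3 + T)))
19*M(2) = 19*((2/3)*(1 + 2)/(2*(3 + 2))) = 19*((2/3)*(1/2)*3/5) = 19*((2/3)*(1/2)*(1/5)*3) = 19*(1/5) = 19/5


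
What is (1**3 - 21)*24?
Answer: -480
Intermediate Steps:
(1**3 - 21)*24 = (1 - 21)*24 = -20*24 = -480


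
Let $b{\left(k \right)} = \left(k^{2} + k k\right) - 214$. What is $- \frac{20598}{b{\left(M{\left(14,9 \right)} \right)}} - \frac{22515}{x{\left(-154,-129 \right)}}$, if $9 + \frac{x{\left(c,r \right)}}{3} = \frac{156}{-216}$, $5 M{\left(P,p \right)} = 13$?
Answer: $\frac{10959819}{12530} \approx 874.69$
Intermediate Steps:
$M{\left(P,p \right)} = \frac{13}{5}$ ($M{\left(P,p \right)} = \frac{1}{5} \cdot 13 = \frac{13}{5}$)
$x{\left(c,r \right)} = - \frac{175}{6}$ ($x{\left(c,r \right)} = -27 + 3 \frac{156}{-216} = -27 + 3 \cdot 156 \left(- \frac{1}{216}\right) = -27 + 3 \left(- \frac{13}{18}\right) = -27 - \frac{13}{6} = - \frac{175}{6}$)
$b{\left(k \right)} = -214 + 2 k^{2}$ ($b{\left(k \right)} = \left(k^{2} + k^{2}\right) - 214 = 2 k^{2} - 214 = -214 + 2 k^{2}$)
$- \frac{20598}{b{\left(M{\left(14,9 \right)} \right)}} - \frac{22515}{x{\left(-154,-129 \right)}} = - \frac{20598}{-214 + 2 \left(\frac{13}{5}\right)^{2}} - \frac{22515}{- \frac{175}{6}} = - \frac{20598}{-214 + 2 \cdot \frac{169}{25}} - - \frac{27018}{35} = - \frac{20598}{-214 + \frac{338}{25}} + \frac{27018}{35} = - \frac{20598}{- \frac{5012}{25}} + \frac{27018}{35} = \left(-20598\right) \left(- \frac{25}{5012}\right) + \frac{27018}{35} = \frac{257475}{2506} + \frac{27018}{35} = \frac{10959819}{12530}$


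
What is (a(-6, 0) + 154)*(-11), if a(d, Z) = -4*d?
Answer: -1958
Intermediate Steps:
(a(-6, 0) + 154)*(-11) = (-4*(-6) + 154)*(-11) = (24 + 154)*(-11) = 178*(-11) = -1958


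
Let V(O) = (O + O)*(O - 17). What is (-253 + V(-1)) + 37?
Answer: -180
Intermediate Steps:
V(O) = 2*O*(-17 + O) (V(O) = (2*O)*(-17 + O) = 2*O*(-17 + O))
(-253 + V(-1)) + 37 = (-253 + 2*(-1)*(-17 - 1)) + 37 = (-253 + 2*(-1)*(-18)) + 37 = (-253 + 36) + 37 = -217 + 37 = -180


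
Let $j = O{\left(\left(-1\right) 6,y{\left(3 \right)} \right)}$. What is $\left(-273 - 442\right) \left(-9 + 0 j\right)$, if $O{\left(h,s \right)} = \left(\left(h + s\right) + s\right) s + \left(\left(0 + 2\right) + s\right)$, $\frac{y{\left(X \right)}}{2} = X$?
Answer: $6435$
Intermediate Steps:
$y{\left(X \right)} = 2 X$
$O{\left(h,s \right)} = 2 + s + s \left(h + 2 s\right)$ ($O{\left(h,s \right)} = \left(h + 2 s\right) s + \left(2 + s\right) = s \left(h + 2 s\right) + \left(2 + s\right) = 2 + s + s \left(h + 2 s\right)$)
$j = 44$ ($j = 2 + 2 \cdot 3 + 2 \left(2 \cdot 3\right)^{2} + \left(-1\right) 6 \cdot 2 \cdot 3 = 2 + 6 + 2 \cdot 6^{2} - 36 = 2 + 6 + 2 \cdot 36 - 36 = 2 + 6 + 72 - 36 = 44$)
$\left(-273 - 442\right) \left(-9 + 0 j\right) = \left(-273 - 442\right) \left(-9 + 0 \cdot 44\right) = - 715 \left(-9 + 0\right) = \left(-715\right) \left(-9\right) = 6435$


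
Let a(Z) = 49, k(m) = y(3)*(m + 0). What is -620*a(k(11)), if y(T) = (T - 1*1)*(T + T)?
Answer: -30380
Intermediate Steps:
y(T) = 2*T*(-1 + T) (y(T) = (T - 1)*(2*T) = (-1 + T)*(2*T) = 2*T*(-1 + T))
k(m) = 12*m (k(m) = (2*3*(-1 + 3))*(m + 0) = (2*3*2)*m = 12*m)
-620*a(k(11)) = -620*49 = -30380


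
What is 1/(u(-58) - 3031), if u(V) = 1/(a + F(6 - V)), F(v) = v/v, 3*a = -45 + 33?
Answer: -3/9094 ≈ -0.00032989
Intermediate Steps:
a = -4 (a = (-45 + 33)/3 = (1/3)*(-12) = -4)
F(v) = 1
u(V) = -1/3 (u(V) = 1/(-4 + 1) = 1/(-3) = -1/3)
1/(u(-58) - 3031) = 1/(-1/3 - 3031) = 1/(-9094/3) = -3/9094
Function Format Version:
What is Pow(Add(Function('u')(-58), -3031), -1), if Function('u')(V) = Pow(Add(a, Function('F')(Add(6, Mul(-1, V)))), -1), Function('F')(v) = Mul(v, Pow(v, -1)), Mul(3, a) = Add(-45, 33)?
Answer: Rational(-3, 9094) ≈ -0.00032989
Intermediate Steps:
a = -4 (a = Mul(Rational(1, 3), Add(-45, 33)) = Mul(Rational(1, 3), -12) = -4)
Function('F')(v) = 1
Function('u')(V) = Rational(-1, 3) (Function('u')(V) = Pow(Add(-4, 1), -1) = Pow(-3, -1) = Rational(-1, 3))
Pow(Add(Function('u')(-58), -3031), -1) = Pow(Add(Rational(-1, 3), -3031), -1) = Pow(Rational(-9094, 3), -1) = Rational(-3, 9094)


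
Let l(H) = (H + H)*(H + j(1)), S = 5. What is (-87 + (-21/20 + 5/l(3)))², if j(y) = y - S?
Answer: 28440889/3600 ≈ 7900.3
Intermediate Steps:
j(y) = -5 + y (j(y) = y - 1*5 = y - 5 = -5 + y)
l(H) = 2*H*(-4 + H) (l(H) = (H + H)*(H + (-5 + 1)) = (2*H)*(H - 4) = (2*H)*(-4 + H) = 2*H*(-4 + H))
(-87 + (-21/20 + 5/l(3)))² = (-87 + (-21/20 + 5/((2*3*(-4 + 3)))))² = (-87 + (-21*1/20 + 5/((2*3*(-1)))))² = (-87 + (-21/20 + 5/(-6)))² = (-87 + (-21/20 + 5*(-⅙)))² = (-87 + (-21/20 - ⅚))² = (-87 - 113/60)² = (-5333/60)² = 28440889/3600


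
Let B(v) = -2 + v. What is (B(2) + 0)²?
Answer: 0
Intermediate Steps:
(B(2) + 0)² = ((-2 + 2) + 0)² = (0 + 0)² = 0² = 0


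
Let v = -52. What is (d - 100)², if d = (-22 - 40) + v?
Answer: 45796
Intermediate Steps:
d = -114 (d = (-22 - 40) - 52 = -62 - 52 = -114)
(d - 100)² = (-114 - 100)² = (-214)² = 45796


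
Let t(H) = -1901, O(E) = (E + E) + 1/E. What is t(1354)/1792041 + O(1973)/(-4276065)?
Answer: -9996661091188/5039623244922015 ≈ -0.0019836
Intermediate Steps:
O(E) = 1/E + 2*E (O(E) = 2*E + 1/E = 1/E + 2*E)
t(1354)/1792041 + O(1973)/(-4276065) = -1901/1792041 + (1/1973 + 2*1973)/(-4276065) = -1901*1/1792041 + (1/1973 + 3946)*(-1/4276065) = -1901/1792041 + (7785459/1973)*(-1/4276065) = -1901/1792041 - 2595153/2812225415 = -9996661091188/5039623244922015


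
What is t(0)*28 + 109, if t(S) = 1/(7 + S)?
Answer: 113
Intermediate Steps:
t(0)*28 + 109 = 28/(7 + 0) + 109 = 28/7 + 109 = (⅐)*28 + 109 = 4 + 109 = 113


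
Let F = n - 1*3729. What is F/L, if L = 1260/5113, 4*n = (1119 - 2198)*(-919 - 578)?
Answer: 389646391/240 ≈ 1.6235e+6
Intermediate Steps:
n = 1615263/4 (n = ((1119 - 2198)*(-919 - 578))/4 = (-1079*(-1497))/4 = (¼)*1615263 = 1615263/4 ≈ 4.0382e+5)
F = 1600347/4 (F = 1615263/4 - 1*3729 = 1615263/4 - 3729 = 1600347/4 ≈ 4.0009e+5)
L = 1260/5113 (L = 1260*(1/5113) = 1260/5113 ≈ 0.24643)
F/L = 1600347/(4*(1260/5113)) = (1600347/4)*(5113/1260) = 389646391/240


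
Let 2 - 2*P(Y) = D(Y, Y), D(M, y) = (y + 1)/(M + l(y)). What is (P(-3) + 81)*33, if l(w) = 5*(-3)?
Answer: 16225/6 ≈ 2704.2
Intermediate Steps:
l(w) = -15
D(M, y) = (1 + y)/(-15 + M) (D(M, y) = (y + 1)/(M - 15) = (1 + y)/(-15 + M))
P(Y) = 1 - (1 + Y)/(2*(-15 + Y))
(P(-3) + 81)*33 = ((-31 - 3)/(2*(-15 - 3)) + 81)*33 = ((1/2)*(-34)/(-18) + 81)*33 = ((1/2)*(-1/18)*(-34) + 81)*33 = (17/18 + 81)*33 = (1475/18)*33 = 16225/6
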